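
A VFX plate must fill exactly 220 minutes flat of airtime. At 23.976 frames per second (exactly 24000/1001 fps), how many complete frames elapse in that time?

220 min = 13200 s.
Frames = 13200 × 24000/1001 = 28800000/91 ≈ 316483.5165.
Complete frames: 316483.

316483 frames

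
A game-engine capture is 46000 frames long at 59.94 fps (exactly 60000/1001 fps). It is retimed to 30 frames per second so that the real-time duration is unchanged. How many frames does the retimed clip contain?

Target frames = source frames × (target rate / source rate) = 46000 × (30)/(60000/1001) = 46000 × 1001/2000 = 23023.

23023 frames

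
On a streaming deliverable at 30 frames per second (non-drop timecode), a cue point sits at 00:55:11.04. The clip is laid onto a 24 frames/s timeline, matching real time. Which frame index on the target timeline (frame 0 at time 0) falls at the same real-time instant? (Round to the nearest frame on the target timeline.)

frame 79467

Source frame index: (0×3600 + 55×60 + 11) × 30 + 4 = 99334.
Real time: 99334 / (30) = 49667/15 s.
Target frame: (49667/15) × (24) = 397336/5 ≈ 79467.200 → 79467.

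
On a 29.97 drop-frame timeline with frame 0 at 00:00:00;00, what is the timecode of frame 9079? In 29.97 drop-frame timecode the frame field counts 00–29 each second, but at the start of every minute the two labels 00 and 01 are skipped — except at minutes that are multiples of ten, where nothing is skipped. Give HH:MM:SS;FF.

Ten DF minutes hold 17982 frames, so frame 9079 lies in block 0 (frames 0–17981) with 9079 frames into that block.
The block's first minute is 1800 frames and the rest 1798 each; 9079 frames reaches minute 5, so 0 × 18 + 5 × 2 = 10 labels have been skipped so far.
Adding those back, label number 9079 + 10 = 9089 at 30 labels/s is 302 s + 29 f = 0 h 5 min 2 s frame 29, i.e. 00:05:02;29.

00:05:02;29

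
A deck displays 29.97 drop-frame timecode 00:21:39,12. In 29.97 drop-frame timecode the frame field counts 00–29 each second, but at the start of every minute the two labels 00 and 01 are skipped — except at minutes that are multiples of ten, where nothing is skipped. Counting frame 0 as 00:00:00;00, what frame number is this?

Complete 10-minute blocks: 2, each 17982 frames → 35964.
Remaining 1 whole minute in the current block: 1800 + 0 × 1798 = 1800 frames.
Within the current minute: 39 × 30 + 12 − 2 = 1180 (labels ;00/;01 skipped at this minute). Total = 35964 + 1800 + 1180 = 38944.

38944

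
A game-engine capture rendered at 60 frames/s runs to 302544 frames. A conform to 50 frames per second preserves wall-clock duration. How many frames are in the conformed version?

Target frames = source frames × (target rate / source rate) = 302544 × (50)/(60) = 302544 × 5/6 = 252120.

252120 frames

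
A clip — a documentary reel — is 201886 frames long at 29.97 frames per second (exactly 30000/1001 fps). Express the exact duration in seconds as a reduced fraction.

101043943/15000 seconds

Running time = 201886 ÷ (30000/1001) = 201886 × 1001/30000 = 101043943/15000 s.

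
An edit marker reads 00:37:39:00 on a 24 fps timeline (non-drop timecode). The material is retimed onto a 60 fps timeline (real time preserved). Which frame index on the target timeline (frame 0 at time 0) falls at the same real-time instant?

Source frame index: (0×3600 + 37×60 + 39) × 24 + 0 = 54216.
Real time: 54216 / (24) = 2259 s.
Target frame: (2259) × (60) = 135540.

frame 135540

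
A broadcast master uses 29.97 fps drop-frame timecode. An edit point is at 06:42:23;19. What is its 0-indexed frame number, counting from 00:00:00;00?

723585

Complete 10-minute blocks: 40, each 17982 frames → 719280.
Remaining 2 whole minutes in the current block: 1800 + 1 × 1798 = 3598 frames.
Within the current minute: 23 × 30 + 19 − 2 = 707 (labels ;00/;01 skipped at this minute). Total = 719280 + 3598 + 707 = 723585.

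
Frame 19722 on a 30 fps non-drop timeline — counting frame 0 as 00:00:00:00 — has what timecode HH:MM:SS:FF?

00:10:57:12

19722 ÷ 30 = 657 full seconds, remainder 12 frames.
657 s = 0 h 10 min 57 s.
Timecode: 00:10:57:12.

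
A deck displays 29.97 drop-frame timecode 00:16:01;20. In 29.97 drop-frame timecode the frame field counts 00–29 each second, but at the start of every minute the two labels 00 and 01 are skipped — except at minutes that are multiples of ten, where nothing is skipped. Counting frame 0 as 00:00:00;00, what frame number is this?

Complete 10-minute blocks: 1, each 17982 frames → 17982.
Remaining 6 whole minutes in the current block: 1800 + 5 × 1798 = 10790 frames.
Within the current minute: 1 × 30 + 20 − 2 = 48 (labels ;00/;01 skipped at this minute). Total = 17982 + 10790 + 48 = 28820.

28820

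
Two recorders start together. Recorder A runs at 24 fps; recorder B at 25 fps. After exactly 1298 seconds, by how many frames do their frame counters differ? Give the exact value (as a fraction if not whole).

1298 frames

A emits 24 × 1298 = 31152 frames; B emits 25 × 1298 = 32450.
Difference = 1298 frames; B is ahead of A.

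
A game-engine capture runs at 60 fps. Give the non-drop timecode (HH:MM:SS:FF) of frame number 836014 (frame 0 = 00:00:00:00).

03:52:13:34

836014 ÷ 60 = 13933 full seconds, remainder 34 frames.
13933 s = 3 h 52 min 13 s.
Timecode: 03:52:13:34.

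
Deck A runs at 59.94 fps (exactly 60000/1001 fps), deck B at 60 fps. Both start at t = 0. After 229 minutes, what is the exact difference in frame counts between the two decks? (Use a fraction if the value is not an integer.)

229 min = 13740 s.
A emits 60000/1001 × 13740 = 824400000/1001 frames; B emits 60 × 13740 = 824400.
Difference = 824400/1001 frames (≈ 823.5764); B is ahead of A.

824400/1001 frames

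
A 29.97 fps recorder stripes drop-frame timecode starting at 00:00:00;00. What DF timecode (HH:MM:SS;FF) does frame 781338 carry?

Each 10-minute DF block holds 10 × 60 × 30 − 9 × 2 = 17982 frames. 781338 ÷ 17982 → 43 full blocks, remainder 8112.
Within the partial block the first minute is 1800 frames and each further minute 1798, so 4 further minute boundaries passed. Total skipped labels = 18 × 43 + 2 × 4 = 782.
Non-drop label index = 781338 + 782 = 782120; at 30 labels/s that is 07:14:30:20, i.e. DF 07:14:30;20.

07:14:30;20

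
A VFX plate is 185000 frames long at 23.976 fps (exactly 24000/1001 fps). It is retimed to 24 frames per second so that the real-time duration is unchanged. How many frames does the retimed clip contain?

Target frames = source frames × (target rate / source rate) = 185000 × (24)/(24000/1001) = 185000 × 1001/1000 = 185185.

185185 frames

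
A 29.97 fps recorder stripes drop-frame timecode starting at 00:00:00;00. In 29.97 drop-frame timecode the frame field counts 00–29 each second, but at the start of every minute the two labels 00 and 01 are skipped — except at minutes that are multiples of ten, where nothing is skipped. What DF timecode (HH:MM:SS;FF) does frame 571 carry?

00:00:19;01

Each 10-minute DF block holds 10 × 60 × 30 − 9 × 2 = 17982 frames. 571 ÷ 17982 → 0 full blocks, remainder 571.
Within the partial block the first minute is 1800 frames and each further minute 1798, so 0 further minute boundaries passed. Total skipped labels = 18 × 0 + 2 × 0 = 0.
Non-drop label index = 571 + 0 = 571; at 30 labels/s that is 00:00:19:01, i.e. DF 00:00:19;01.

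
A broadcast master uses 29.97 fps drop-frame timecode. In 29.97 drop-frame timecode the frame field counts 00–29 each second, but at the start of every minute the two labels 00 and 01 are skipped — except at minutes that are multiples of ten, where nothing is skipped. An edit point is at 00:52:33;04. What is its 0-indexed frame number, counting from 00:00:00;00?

94500

As if non-drop at 30 labels/s: (0 × 3600 + 52 × 60 + 33) × 30 + 4 = 94594.
Minute boundaries passed: 52; those not divisible by 10: 52 − 5 = 47; dropped labels = 2 × 47 = 94.
Actual frame index = 94594 − 94 = 94500.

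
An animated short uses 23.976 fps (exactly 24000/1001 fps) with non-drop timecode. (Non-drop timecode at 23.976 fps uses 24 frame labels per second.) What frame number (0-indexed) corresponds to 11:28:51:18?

Total seconds to the label: (11 × 3600 + 28 × 60 + 51) = 41331.
Frame index = 41331 × 24 + 18 = 991962.

991962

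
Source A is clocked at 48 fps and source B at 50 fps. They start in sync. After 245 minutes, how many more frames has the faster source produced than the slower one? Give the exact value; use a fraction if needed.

29400 frames

245 min = 14700 s.
A emits 48 × 14700 = 705600 frames; B emits 50 × 14700 = 735000.
Difference = 29400 frames; B is ahead of A.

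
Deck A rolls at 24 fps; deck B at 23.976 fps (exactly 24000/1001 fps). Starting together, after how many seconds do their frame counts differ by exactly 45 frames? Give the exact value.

1876.875 seconds

The gap grows by |24000/1001 − 24| = 24/1001 frames per second.
Time for a 45-frame gap: 45 ÷ (24/1001) = 1876.875 s.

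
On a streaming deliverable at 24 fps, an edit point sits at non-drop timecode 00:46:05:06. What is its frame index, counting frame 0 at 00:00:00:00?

66366

Total seconds to the label: (0 × 3600 + 46 × 60 + 5) = 2765.
Frame index = 2765 × 24 + 6 = 66366.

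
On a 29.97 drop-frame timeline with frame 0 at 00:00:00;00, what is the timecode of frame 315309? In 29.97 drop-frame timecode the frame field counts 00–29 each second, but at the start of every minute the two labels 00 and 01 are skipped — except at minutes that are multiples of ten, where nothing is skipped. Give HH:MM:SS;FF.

02:55:20;25

Each 10-minute DF block holds 10 × 60 × 30 − 9 × 2 = 17982 frames. 315309 ÷ 17982 → 17 full blocks, remainder 9615.
Within the partial block the first minute is 1800 frames and each further minute 1798, so 5 further minute boundaries passed. Total skipped labels = 18 × 17 + 2 × 5 = 316.
Non-drop label index = 315309 + 316 = 315625; at 30 labels/s that is 02:55:20:25, i.e. DF 02:55:20;25.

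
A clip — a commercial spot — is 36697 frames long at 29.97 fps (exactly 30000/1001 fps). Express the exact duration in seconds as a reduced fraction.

36733697/30000 seconds

Running time = 36697 ÷ (30000/1001) = 36697 × 1001/30000 = 36733697/30000 s.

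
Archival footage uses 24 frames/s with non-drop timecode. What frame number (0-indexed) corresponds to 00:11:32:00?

Total seconds to the label: (0 × 3600 + 11 × 60 + 32) = 692.
Frame index = 692 × 24 + 0 = 16608.

16608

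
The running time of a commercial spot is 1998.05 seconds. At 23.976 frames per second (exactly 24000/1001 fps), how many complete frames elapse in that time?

Frames = 1998.05 × 24000/1001 = 47953200/1001 ≈ 47905.2947.
Complete frames: 47905.

47905 frames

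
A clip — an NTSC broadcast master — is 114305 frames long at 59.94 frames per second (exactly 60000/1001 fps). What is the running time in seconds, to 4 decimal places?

1906.9884 seconds

Running time = 114305 × 1001/60000 = 22883861/12000 s ≈ 1906.9884 s.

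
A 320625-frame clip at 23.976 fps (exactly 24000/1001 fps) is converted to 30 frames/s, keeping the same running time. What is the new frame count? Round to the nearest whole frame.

401182 frames

Frames at target rate = 320625 × (30) / (24000/1001) = 12837825/32 ≈ 401182.031.
Nearest whole frame: 401182.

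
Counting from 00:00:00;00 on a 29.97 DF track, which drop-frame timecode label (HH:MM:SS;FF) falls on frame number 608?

00:00:20;08

Ten DF minutes hold 17982 frames, so frame 608 lies in block 0 (frames 0–17981) with 608 frames into that block.
The block's first minute is 1800 frames and the rest 1798 each; 608 frames reaches minute 0, so 0 × 18 + 0 × 2 = 0 labels have been skipped so far.
Adding those back, label number 608 + 0 = 608 at 30 labels/s is 20 s + 8 f = 0 h 0 min 20 s frame 8, i.e. 00:00:20;08.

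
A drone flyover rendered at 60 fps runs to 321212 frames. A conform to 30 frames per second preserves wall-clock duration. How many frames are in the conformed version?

Frames at target rate = 321212 × (30) / (60) = 160606.

160606 frames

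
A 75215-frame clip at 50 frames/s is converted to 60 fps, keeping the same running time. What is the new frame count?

90258 frames

Target frames = source frames × (target rate / source rate) = 75215 × (60)/(50) = 75215 × 6/5 = 90258.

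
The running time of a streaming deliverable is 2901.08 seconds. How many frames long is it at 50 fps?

145054 frames

Frames = 2901.08 × 50 = 145054.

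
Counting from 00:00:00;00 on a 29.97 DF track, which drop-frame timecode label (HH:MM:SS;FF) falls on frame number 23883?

Each 10-minute DF block holds 10 × 60 × 30 − 9 × 2 = 17982 frames. 23883 ÷ 17982 → 1 full block, remainder 5901.
Within the partial block the first minute is 1800 frames and each further minute 1798, so 3 further minute boundaries passed. Total skipped labels = 18 × 1 + 2 × 3 = 24.
Non-drop label index = 23883 + 24 = 23907; at 30 labels/s that is 00:13:16:27, i.e. DF 00:13:16;27.

00:13:16;27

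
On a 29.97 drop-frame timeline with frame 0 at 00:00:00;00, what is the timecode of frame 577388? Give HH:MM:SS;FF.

05:21:05;16

Ten DF minutes hold 17982 frames, so frame 577388 lies in block 32 (frames 575424–593405) with 1964 frames into that block.
The block's first minute is 1800 frames and the rest 1798 each; 1964 frames reaches minute 1, so 32 × 18 + 1 × 2 = 578 labels have been skipped so far.
Adding those back, label number 577388 + 578 = 577966 at 30 labels/s is 19265 s + 16 f = 5 h 21 min 5 s frame 16, i.e. 05:21:05;16.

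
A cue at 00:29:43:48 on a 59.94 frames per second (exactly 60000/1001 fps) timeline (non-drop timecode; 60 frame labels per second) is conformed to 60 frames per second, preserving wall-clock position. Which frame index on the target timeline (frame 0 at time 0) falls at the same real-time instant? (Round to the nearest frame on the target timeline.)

Source frame index: (0×3600 + 29×60 + 43) × 60 + 48 = 107028.
Real time: 107028 / (60000/1001) = 8927919/5000 s.
Target frame: (8927919/5000) × (60) = 26783757/250 ≈ 107135.028 → 107135.

frame 107135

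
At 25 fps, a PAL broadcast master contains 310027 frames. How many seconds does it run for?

Running time = 310027 / (25) = 12401.08 s.

12401.08 seconds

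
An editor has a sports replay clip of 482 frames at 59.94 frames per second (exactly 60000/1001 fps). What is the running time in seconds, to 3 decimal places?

Running time = 482 × 1001/60000 = 241241/30000 s ≈ 8.041 s.

8.041 seconds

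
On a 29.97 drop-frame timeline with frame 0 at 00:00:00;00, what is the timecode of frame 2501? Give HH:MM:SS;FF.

Each 10-minute DF block holds 10 × 60 × 30 − 9 × 2 = 17982 frames. 2501 ÷ 17982 → 0 full blocks, remainder 2501.
Within the partial block the first minute is 1800 frames and each further minute 1798, so 1 further minute boundary passed. Total skipped labels = 18 × 0 + 2 × 1 = 2.
Non-drop label index = 2501 + 2 = 2503; at 30 labels/s that is 00:01:23:13, i.e. DF 00:01:23;13.

00:01:23;13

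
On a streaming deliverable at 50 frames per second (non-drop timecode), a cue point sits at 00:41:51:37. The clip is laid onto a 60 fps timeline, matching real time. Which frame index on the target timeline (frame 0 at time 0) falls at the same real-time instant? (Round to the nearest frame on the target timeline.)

frame 150704

Source frame index: (0×3600 + 41×60 + 51) × 50 + 37 = 125587.
Real time: 125587 / (50) = 125587/50 s.
Target frame: (125587/50) × (60) = 753522/5 ≈ 150704.400 → 150704.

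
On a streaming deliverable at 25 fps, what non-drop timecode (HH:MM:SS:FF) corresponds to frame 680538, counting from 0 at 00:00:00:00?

680538 ÷ 25 = 27221 full seconds, remainder 13 frames.
27221 s = 7 h 33 min 41 s.
Timecode: 07:33:41:13.

07:33:41:13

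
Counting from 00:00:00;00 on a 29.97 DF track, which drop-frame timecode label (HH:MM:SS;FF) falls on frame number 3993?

00:02:13;07

Ten DF minutes hold 17982 frames, so frame 3993 lies in block 0 (frames 0–17981) with 3993 frames into that block.
The block's first minute is 1800 frames and the rest 1798 each; 3993 frames reaches minute 2, so 0 × 18 + 2 × 2 = 4 labels have been skipped so far.
Adding those back, label number 3993 + 4 = 3997 at 30 labels/s is 133 s + 7 f = 0 h 2 min 13 s frame 7, i.e. 00:02:13;07.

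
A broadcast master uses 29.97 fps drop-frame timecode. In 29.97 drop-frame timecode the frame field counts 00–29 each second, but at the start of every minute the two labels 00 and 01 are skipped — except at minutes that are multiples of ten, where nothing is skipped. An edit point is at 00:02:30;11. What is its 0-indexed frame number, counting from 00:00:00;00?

4507

As if non-drop at 30 labels/s: (0 × 3600 + 2 × 60 + 30) × 30 + 11 = 4511.
Minute boundaries passed: 2; those not divisible by 10: 2 − 0 = 2; dropped labels = 2 × 2 = 4.
Actual frame index = 4511 − 4 = 4507.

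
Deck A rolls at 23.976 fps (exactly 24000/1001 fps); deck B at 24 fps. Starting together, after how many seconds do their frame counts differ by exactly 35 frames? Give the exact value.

35035/24 seconds

The gap grows by |24 − 24000/1001| = 24/1001 frames per second.
Time for a 35-frame gap: 35 ÷ (24/1001) = 35035/24 s.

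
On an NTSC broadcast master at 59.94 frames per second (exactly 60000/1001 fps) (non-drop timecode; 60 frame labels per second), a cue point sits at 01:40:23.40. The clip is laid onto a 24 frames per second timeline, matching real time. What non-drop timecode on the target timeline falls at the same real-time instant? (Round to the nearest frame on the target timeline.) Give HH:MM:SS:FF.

01:40:29:17

Source frame index: (1×3600 + 40×60 + 23) × 60 + 40 = 361420.
Real time: 361420 / (60000/1001) = 18089071/3000 s.
Target frame: (18089071/3000) × (24) = 18089071/125 ≈ 144712.568 → 144713.
At 24 labels/s: frame 144713 → 01:40:29:17.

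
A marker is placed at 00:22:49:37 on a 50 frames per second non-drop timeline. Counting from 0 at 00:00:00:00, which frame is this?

frame 68487

Total seconds to the label: (0 × 3600 + 22 × 60 + 49) = 1369.
Frame index = 1369 × 50 + 37 = 68487.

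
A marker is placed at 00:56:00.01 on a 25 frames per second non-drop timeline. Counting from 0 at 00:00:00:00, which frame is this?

Total seconds to the label: (0 × 3600 + 56 × 60 + 0) = 3360.
Frame index = 3360 × 25 + 1 = 84001.

84001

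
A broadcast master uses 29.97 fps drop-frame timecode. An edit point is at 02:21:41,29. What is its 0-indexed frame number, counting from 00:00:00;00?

As if non-drop at 30 labels/s: (2 × 3600 + 21 × 60 + 41) × 30 + 29 = 255059.
Minute boundaries passed: 141; those not divisible by 10: 141 − 14 = 127; dropped labels = 2 × 127 = 254.
Actual frame index = 255059 − 254 = 254805.

254805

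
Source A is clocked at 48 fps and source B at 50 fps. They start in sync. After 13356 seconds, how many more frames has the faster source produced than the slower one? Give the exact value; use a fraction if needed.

26712 frames

A emits 48 × 13356 = 641088 frames; B emits 50 × 13356 = 667800.
Difference = 26712 frames; B is ahead of A.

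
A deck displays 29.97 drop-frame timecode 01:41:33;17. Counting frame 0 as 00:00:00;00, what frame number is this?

182625

As if non-drop at 30 labels/s: (1 × 3600 + 41 × 60 + 33) × 30 + 17 = 182807.
Minute boundaries passed: 101; those not divisible by 10: 101 − 10 = 91; dropped labels = 2 × 91 = 182.
Actual frame index = 182807 − 182 = 182625.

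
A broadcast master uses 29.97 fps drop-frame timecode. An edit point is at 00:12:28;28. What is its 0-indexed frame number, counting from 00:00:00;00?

22446

As if non-drop at 30 labels/s: (0 × 3600 + 12 × 60 + 28) × 30 + 28 = 22468.
Minute boundaries passed: 12; those not divisible by 10: 12 − 1 = 11; dropped labels = 2 × 11 = 22.
Actual frame index = 22468 − 22 = 22446.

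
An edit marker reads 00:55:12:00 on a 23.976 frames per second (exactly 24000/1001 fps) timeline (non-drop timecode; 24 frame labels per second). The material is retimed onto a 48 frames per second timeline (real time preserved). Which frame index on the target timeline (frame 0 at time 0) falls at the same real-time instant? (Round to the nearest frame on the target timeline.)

Source frame index: (0×3600 + 55×60 + 12) × 24 + 0 = 79488.
Real time: 79488 / (24000/1001) = 414414/125 s.
Target frame: (414414/125) × (48) = 19891872/125 ≈ 159134.976 → 159135.

frame 159135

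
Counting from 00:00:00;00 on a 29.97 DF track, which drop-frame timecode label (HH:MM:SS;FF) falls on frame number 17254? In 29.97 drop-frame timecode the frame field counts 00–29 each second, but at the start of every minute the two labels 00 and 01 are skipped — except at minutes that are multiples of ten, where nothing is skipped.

Ten DF minutes hold 17982 frames, so frame 17254 lies in block 0 (frames 0–17981) with 17254 frames into that block.
The block's first minute is 1800 frames and the rest 1798 each; 17254 frames reaches minute 9, so 0 × 18 + 9 × 2 = 18 labels have been skipped so far.
Adding those back, label number 17254 + 18 = 17272 at 30 labels/s is 575 s + 22 f = 0 h 9 min 35 s frame 22, i.e. 00:09:35;22.

00:09:35;22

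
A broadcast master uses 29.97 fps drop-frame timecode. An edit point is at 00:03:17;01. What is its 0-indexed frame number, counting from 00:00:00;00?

5905

Complete 10-minute blocks: 0, each 17982 frames → 0.
Remaining 3 whole minutes in the current block: 1800 + 2 × 1798 = 5396 frames.
Within the current minute: 17 × 30 + 1 − 2 = 509 (labels ;00/;01 skipped at this minute). Total = 0 + 5396 + 509 = 5905.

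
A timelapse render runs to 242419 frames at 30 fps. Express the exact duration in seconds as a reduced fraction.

Running time = 242419 ÷ (30) = 242419 × 1/30 = 242419/30 s.

242419/30 seconds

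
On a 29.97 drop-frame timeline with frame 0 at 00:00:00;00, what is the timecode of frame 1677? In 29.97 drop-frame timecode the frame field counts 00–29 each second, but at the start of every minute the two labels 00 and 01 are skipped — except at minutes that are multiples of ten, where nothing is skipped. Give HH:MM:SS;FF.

Ten DF minutes hold 17982 frames, so frame 1677 lies in block 0 (frames 0–17981) with 1677 frames into that block.
The block's first minute is 1800 frames and the rest 1798 each; 1677 frames reaches minute 0, so 0 × 18 + 0 × 2 = 0 labels have been skipped so far.
Adding those back, label number 1677 + 0 = 1677 at 30 labels/s is 55 s + 27 f = 0 h 0 min 55 s frame 27, i.e. 00:00:55;27.

00:00:55;27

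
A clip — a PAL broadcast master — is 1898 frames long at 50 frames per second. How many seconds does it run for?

Running time = 1898 / (50) = 37.96 s.

37.96 seconds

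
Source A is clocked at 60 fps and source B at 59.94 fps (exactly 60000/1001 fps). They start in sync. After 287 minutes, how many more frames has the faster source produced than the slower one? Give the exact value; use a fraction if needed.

287 min = 17220 s.
A emits 60 × 17220 = 1033200 frames; B emits 60000/1001 × 17220 = 147600000/143.
Difference = 147600/143 frames (≈ 1032.1678); B is behind A.

147600/143 frames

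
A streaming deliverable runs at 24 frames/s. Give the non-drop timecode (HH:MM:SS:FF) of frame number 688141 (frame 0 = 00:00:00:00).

688141 ÷ 24 = 28672 full seconds, remainder 13 frames.
28672 s = 7 h 57 min 52 s.
Timecode: 07:57:52:13.

07:57:52:13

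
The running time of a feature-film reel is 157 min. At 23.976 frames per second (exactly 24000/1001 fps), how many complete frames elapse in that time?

225854 frames

157 min = 9420 s.
Frames = 9420 × 24000/1001 = 226080000/1001 ≈ 225854.1459.
Complete frames: 225854.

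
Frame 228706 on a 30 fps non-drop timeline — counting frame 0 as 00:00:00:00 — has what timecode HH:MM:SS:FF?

228706 ÷ 30 = 7623 full seconds, remainder 16 frames.
7623 s = 2 h 7 min 3 s.
Timecode: 02:07:03:16.

02:07:03:16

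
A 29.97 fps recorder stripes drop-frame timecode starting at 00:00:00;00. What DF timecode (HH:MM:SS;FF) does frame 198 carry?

Ten DF minutes hold 17982 frames, so frame 198 lies in block 0 (frames 0–17981) with 198 frames into that block.
The block's first minute is 1800 frames and the rest 1798 each; 198 frames reaches minute 0, so 0 × 18 + 0 × 2 = 0 labels have been skipped so far.
Adding those back, label number 198 + 0 = 198 at 30 labels/s is 6 s + 18 f = 0 h 0 min 6 s frame 18, i.e. 00:00:06;18.

00:00:06;18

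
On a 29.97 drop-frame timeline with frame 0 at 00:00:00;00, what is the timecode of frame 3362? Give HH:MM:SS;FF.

Each 10-minute DF block holds 10 × 60 × 30 − 9 × 2 = 17982 frames. 3362 ÷ 17982 → 0 full blocks, remainder 3362.
Within the partial block the first minute is 1800 frames and each further minute 1798, so 1 further minute boundary passed. Total skipped labels = 18 × 0 + 2 × 1 = 2.
Non-drop label index = 3362 + 2 = 3364; at 30 labels/s that is 00:01:52:04, i.e. DF 00:01:52;04.

00:01:52;04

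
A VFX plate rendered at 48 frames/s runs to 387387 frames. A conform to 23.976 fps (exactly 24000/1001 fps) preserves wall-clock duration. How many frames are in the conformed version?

Target frames = source frames × (target rate / source rate) = 387387 × (24000/1001)/(48) = 387387 × 500/1001 = 193500.

193500 frames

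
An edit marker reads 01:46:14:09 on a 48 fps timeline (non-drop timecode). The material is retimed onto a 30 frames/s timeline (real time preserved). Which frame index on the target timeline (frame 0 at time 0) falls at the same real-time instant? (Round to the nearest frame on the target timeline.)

Source frame index: (1×3600 + 46×60 + 14) × 48 + 9 = 305961.
Real time: 305961 / (48) = 101987/16 s.
Target frame: (101987/16) × (30) = 1529805/8 ≈ 191225.625 → 191226.

frame 191226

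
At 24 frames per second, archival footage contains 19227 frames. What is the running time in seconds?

Running time = 19227 / (24) = 801.125 s.

801.125 seconds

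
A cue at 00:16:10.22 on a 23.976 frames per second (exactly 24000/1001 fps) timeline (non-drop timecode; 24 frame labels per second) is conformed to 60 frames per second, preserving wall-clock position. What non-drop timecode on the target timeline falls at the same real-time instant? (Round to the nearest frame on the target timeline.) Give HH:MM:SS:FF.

Source frame index: (0×3600 + 16×60 + 10) × 24 + 22 = 23302.
Real time: 23302 / (24000/1001) = 11662651/12000 s.
Target frame: (11662651/12000) × (60) = 11662651/200 ≈ 58313.255 → 58313.
At 60 labels/s: frame 58313 → 00:16:11:53.

00:16:11:53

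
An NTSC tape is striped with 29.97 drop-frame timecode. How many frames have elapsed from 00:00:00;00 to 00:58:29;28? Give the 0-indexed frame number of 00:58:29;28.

As if non-drop at 30 labels/s: (0 × 3600 + 58 × 60 + 29) × 30 + 28 = 105298.
Minute boundaries passed: 58; those not divisible by 10: 58 − 5 = 53; dropped labels = 2 × 53 = 106.
Actual frame index = 105298 − 106 = 105192.

105192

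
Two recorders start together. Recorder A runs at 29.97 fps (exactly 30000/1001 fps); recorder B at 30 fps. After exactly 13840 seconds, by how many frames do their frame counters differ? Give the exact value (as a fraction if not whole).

415200/1001 frames

A emits 30000/1001 × 13840 = 415200000/1001 frames; B emits 30 × 13840 = 415200.
Difference = 415200/1001 frames (≈ 414.7852); B is ahead of A.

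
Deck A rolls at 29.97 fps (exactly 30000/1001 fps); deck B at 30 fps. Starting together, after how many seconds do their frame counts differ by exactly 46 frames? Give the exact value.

23023/15 seconds

The gap grows by |30 − 30000/1001| = 30/1001 frames per second.
Time for a 46-frame gap: 46 ÷ (30/1001) = 23023/15 s.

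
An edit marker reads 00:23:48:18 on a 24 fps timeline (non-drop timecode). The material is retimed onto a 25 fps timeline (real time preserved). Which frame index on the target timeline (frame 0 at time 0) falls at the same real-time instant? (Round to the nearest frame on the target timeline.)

frame 35719

Source frame index: (0×3600 + 23×60 + 48) × 24 + 18 = 34290.
Real time: 34290 / (24) = 5715/4 s.
Target frame: (5715/4) × (25) = 142875/4 ≈ 35718.750 → 35719.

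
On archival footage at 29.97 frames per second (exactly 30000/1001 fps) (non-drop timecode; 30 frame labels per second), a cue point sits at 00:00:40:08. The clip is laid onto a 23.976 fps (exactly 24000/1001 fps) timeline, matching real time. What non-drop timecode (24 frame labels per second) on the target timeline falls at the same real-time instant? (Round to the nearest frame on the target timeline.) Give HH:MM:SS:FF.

00:00:40:06

Source frame index: (0×3600 + 0×60 + 40) × 30 + 8 = 1208.
Real time: 1208 / (30000/1001) = 151151/3750 s.
Target frame: (151151/3750) × (24000/1001) = 4832/5 ≈ 966.400 → 966.
At 24 labels/s: frame 966 → 00:00:40:06.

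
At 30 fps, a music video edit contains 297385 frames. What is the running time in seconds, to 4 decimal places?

9912.8333 seconds

Running time = 297385 × 1/30 = 59477/6 s ≈ 9912.8333 s.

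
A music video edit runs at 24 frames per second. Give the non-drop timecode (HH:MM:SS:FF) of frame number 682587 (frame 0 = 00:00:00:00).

682587 ÷ 24 = 28441 full seconds, remainder 3 frames.
28441 s = 7 h 54 min 1 s.
Timecode: 07:54:01:03.

07:54:01:03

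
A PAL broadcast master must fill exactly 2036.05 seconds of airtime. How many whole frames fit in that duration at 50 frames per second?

Frames = 2036.05 × 50 = 203605/2 ≈ 101802.5000.
Complete frames: 101802.

101802 frames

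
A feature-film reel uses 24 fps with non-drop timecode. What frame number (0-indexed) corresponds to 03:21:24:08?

Total seconds to the label: (3 × 3600 + 21 × 60 + 24) = 12084.
Frame index = 12084 × 24 + 8 = 290024.

290024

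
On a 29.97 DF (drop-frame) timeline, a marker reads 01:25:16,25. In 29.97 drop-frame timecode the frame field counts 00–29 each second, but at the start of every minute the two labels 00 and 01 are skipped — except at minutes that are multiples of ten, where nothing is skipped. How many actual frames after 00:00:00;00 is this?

As if non-drop at 30 labels/s: (1 × 3600 + 25 × 60 + 16) × 30 + 25 = 153505.
Minute boundaries passed: 85; those not divisible by 10: 85 − 8 = 77; dropped labels = 2 × 77 = 154.
Actual frame index = 153505 − 154 = 153351.

153351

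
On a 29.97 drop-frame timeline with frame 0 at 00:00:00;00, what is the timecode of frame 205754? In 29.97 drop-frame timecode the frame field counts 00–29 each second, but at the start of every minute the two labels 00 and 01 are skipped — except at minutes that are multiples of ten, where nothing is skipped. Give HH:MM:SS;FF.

Each 10-minute DF block holds 10 × 60 × 30 − 9 × 2 = 17982 frames. 205754 ÷ 17982 → 11 full blocks, remainder 7952.
Within the partial block the first minute is 1800 frames and each further minute 1798, so 4 further minute boundaries passed. Total skipped labels = 18 × 11 + 2 × 4 = 206.
Non-drop label index = 205754 + 206 = 205960; at 30 labels/s that is 01:54:25:10, i.e. DF 01:54:25;10.

01:54:25;10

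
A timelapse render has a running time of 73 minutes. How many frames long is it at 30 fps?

131400 frames

73 min = 4380 s.
Frames = 4380 × 30 = 131400.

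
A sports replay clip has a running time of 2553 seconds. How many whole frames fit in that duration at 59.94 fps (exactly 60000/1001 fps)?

153026 frames

Frames = 2553 × 60000/1001 = 153180000/1001 ≈ 153026.9730.
Complete frames: 153026.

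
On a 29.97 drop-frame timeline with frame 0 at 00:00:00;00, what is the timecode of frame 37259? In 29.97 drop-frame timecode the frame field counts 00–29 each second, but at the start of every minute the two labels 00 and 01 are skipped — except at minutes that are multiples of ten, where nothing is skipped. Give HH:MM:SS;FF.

Ten DF minutes hold 17982 frames, so frame 37259 lies in block 2 (frames 35964–53945) with 1295 frames into that block.
The block's first minute is 1800 frames and the rest 1798 each; 1295 frames reaches minute 0, so 2 × 18 + 0 × 2 = 36 labels have been skipped so far.
Adding those back, label number 37259 + 36 = 37295 at 30 labels/s is 1243 s + 5 f = 0 h 20 min 43 s frame 5, i.e. 00:20:43;05.

00:20:43;05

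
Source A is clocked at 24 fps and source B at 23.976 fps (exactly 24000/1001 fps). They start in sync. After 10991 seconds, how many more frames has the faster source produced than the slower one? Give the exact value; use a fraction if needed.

A emits 24 × 10991 = 263784 frames; B emits 24000/1001 × 10991 = 263784000/1001.
Difference = 263784/1001 frames (≈ 263.5205); B is behind A.

263784/1001 frames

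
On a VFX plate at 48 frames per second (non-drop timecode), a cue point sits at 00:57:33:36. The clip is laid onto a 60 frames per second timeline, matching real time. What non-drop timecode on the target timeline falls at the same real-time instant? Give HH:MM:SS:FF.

Source frame index: (0×3600 + 57×60 + 33) × 48 + 36 = 165780.
Real time: 165780 / (48) = 13815/4 s.
Target frame: (13815/4) × (60) = 207225.
At 60 labels/s: frame 207225 → 00:57:33:45.

00:57:33:45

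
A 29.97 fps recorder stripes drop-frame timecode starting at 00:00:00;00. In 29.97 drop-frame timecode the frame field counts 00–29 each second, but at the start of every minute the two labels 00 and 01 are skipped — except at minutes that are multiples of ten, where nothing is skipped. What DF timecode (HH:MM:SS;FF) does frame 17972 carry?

Ten DF minutes hold 17982 frames, so frame 17972 lies in block 0 (frames 0–17981) with 17972 frames into that block.
The block's first minute is 1800 frames and the rest 1798 each; 17972 frames reaches minute 9, so 0 × 18 + 9 × 2 = 18 labels have been skipped so far.
Adding those back, label number 17972 + 18 = 17990 at 30 labels/s is 599 s + 20 f = 0 h 9 min 59 s frame 20, i.e. 00:09:59;20.

00:09:59;20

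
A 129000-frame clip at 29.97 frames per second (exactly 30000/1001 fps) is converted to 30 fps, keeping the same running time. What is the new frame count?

129129 frames

Target frames = source frames × (target rate / source rate) = 129000 × (30)/(30000/1001) = 129000 × 1001/1000 = 129129.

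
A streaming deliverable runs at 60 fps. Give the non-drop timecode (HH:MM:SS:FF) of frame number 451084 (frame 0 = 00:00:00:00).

451084 ÷ 60 = 7518 full seconds, remainder 4 frames.
7518 s = 2 h 5 min 18 s.
Timecode: 02:05:18:04.

02:05:18:04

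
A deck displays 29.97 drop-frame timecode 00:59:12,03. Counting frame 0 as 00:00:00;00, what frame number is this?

As if non-drop at 30 labels/s: (0 × 3600 + 59 × 60 + 12) × 30 + 3 = 106563.
Minute boundaries passed: 59; those not divisible by 10: 59 − 5 = 54; dropped labels = 2 × 54 = 108.
Actual frame index = 106563 − 108 = 106455.

106455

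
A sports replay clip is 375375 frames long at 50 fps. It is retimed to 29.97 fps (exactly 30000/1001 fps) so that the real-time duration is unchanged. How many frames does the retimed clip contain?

Target frames = source frames × (target rate / source rate) = 375375 × (30000/1001)/(50) = 375375 × 600/1001 = 225000.

225000 frames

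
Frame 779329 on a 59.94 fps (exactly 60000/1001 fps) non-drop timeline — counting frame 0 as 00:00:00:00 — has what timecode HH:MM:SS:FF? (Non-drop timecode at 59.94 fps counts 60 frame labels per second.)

779329 ÷ 60 = 12988 full seconds, remainder 49 frames.
12988 s = 3 h 36 min 28 s.
Timecode: 03:36:28:49.

03:36:28:49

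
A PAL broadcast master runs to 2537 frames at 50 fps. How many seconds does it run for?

50.74 seconds

Running time = 2537 / (50) = 50.74 s.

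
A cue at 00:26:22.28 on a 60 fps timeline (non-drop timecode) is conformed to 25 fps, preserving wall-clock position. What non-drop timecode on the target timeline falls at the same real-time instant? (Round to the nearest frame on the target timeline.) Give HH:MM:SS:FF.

Source frame index: (0×3600 + 26×60 + 22) × 60 + 28 = 94948.
Real time: 94948 / (60) = 23737/15 s.
Target frame: (23737/15) × (25) = 118685/3 ≈ 39561.667 → 39562.
At 25 labels/s: frame 39562 → 00:26:22:12.

00:26:22:12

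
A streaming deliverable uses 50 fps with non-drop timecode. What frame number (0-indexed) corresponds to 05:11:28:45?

934445

Total seconds to the label: (5 × 3600 + 11 × 60 + 28) = 18688.
Frame index = 18688 × 50 + 45 = 934445.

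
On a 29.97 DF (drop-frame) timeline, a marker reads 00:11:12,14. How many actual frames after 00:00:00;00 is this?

Complete 10-minute blocks: 1, each 17982 frames → 17982.
Remaining 1 whole minute in the current block: 1800 + 0 × 1798 = 1800 frames.
Within the current minute: 12 × 30 + 14 − 2 = 372 (labels ;00/;01 skipped at this minute). Total = 17982 + 1800 + 372 = 20154.

20154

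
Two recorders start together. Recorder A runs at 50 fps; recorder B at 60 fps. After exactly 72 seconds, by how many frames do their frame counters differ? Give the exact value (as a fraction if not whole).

A emits 50 × 72 = 3600 frames; B emits 60 × 72 = 4320.
Difference = 720 frames; B is ahead of A.

720 frames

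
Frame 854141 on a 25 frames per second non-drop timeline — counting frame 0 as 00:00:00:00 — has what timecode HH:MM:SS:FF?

854141 ÷ 25 = 34165 full seconds, remainder 16 frames.
34165 s = 9 h 29 min 25 s.
Timecode: 09:29:25:16.

09:29:25:16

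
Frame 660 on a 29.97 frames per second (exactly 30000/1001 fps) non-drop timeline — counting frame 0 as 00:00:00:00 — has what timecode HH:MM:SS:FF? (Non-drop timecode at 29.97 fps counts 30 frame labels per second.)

00:00:22:00

660 ÷ 30 = 22 full seconds, remainder 0 frames.
22 s = 0 h 0 min 22 s.
Timecode: 00:00:22:00.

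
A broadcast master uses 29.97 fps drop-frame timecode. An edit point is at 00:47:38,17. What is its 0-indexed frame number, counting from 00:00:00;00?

85671

As if non-drop at 30 labels/s: (0 × 3600 + 47 × 60 + 38) × 30 + 17 = 85757.
Minute boundaries passed: 47; those not divisible by 10: 47 − 4 = 43; dropped labels = 2 × 43 = 86.
Actual frame index = 85757 − 86 = 85671.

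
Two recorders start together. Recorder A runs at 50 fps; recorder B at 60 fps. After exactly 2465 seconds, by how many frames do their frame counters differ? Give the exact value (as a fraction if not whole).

A emits 50 × 2465 = 123250 frames; B emits 60 × 2465 = 147900.
Difference = 24650 frames; B is ahead of A.

24650 frames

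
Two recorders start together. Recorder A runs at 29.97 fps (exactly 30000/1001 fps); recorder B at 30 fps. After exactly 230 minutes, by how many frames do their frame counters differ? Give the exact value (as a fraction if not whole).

414000/1001 frames

230 min = 13800 s.
A emits 30000/1001 × 13800 = 414000000/1001 frames; B emits 30 × 13800 = 414000.
Difference = 414000/1001 frames (≈ 413.5864); B is ahead of A.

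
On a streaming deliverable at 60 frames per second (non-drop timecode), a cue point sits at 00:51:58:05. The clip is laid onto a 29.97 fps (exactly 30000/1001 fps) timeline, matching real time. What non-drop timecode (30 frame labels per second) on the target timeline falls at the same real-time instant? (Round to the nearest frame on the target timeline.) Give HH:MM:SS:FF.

00:51:54:29

Source frame index: (0×3600 + 51×60 + 58) × 60 + 5 = 187085.
Real time: 187085 / (60) = 37417/12 s.
Target frame: (37417/12) × (30000/1001) = 93542500/1001 ≈ 93449.051 → 93449.
At 30 labels/s: frame 93449 → 00:51:54:29.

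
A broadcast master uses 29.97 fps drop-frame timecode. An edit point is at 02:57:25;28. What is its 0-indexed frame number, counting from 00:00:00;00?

319058

As if non-drop at 30 labels/s: (2 × 3600 + 57 × 60 + 25) × 30 + 28 = 319378.
Minute boundaries passed: 177; those not divisible by 10: 177 − 17 = 160; dropped labels = 2 × 160 = 320.
Actual frame index = 319378 − 320 = 319058.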